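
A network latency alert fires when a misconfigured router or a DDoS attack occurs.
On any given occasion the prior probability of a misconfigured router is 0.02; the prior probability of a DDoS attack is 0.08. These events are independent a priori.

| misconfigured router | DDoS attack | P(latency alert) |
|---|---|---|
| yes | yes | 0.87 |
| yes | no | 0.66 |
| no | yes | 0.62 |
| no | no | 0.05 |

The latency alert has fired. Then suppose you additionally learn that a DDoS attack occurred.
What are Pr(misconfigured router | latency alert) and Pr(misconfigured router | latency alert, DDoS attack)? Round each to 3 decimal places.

Pr(misconfigured router | latency alert) ≈ 0.126; Pr(misconfigured router | latency alert, DDoS attack) ≈ 0.028

P(latency alert) = 0.05×0.98×0.92 + 0.62×0.98×0.08 + 0.66×0.02×0.92 + 0.87×0.02×0.08 = 0.045080 + 0.048608 + 0.012144 + 0.001392 = 0.107224
The misconfigured router-present share is 0.012144 + 0.001392 = 0.013536.
P(misconfigured router | latency alert) = 0.013536 / 0.107224 ≈ 0.126

Now also conditioning on DDoS attack=true:
Enumerate both values of misconfigured router and weight by the priors:
  P(latency alert | DDoS attack) = 0.62×0.98 + 0.87×0.02
        = 0.607600 + 0.017400 = 0.625000
The terms with misconfigured router present sum to 0.017400, so
  P(misconfigured router | latency alert, DDoS attack) = 0.017400 / 0.625000 ≈ 0.028
This is intercausal reasoning (explaining away): once DDoS attack accounts for the latency alert, misconfigured router becomes less likely.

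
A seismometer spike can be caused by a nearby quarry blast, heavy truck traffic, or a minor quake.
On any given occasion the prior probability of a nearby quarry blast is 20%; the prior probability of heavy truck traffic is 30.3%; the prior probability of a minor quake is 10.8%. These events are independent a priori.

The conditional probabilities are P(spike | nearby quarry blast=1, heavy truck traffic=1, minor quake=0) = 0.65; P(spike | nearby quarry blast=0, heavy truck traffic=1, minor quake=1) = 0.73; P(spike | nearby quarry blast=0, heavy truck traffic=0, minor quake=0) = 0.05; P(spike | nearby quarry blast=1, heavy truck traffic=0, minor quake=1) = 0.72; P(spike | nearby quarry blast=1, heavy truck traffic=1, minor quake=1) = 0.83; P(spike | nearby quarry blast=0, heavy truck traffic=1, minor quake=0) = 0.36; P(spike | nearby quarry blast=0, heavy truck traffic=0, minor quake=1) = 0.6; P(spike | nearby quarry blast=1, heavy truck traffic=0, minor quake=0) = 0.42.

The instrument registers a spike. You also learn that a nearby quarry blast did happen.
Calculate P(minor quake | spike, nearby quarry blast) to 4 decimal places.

P(spike | nearby quarry blast) = 0.42×0.697×0.892 + 0.72×0.697×0.108 + 0.65×0.303×0.892 + 0.83×0.303×0.108 = 0.261124 + 0.054199 + 0.175679 + 0.027161 = 0.518163
The minor quake-present share is 0.054199 + 0.027161 = 0.081360.
Hence the posterior is 0.081360/0.518163 ≈ 0.1570.

P(minor quake | spike, nearby quarry blast) ≈ 0.1570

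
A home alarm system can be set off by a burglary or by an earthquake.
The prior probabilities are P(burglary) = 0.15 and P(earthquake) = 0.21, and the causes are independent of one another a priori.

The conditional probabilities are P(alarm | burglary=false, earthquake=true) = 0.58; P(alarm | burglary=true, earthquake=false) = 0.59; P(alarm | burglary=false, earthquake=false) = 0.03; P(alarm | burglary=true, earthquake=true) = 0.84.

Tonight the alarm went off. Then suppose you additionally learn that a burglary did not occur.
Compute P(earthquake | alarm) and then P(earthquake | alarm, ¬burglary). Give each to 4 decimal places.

Enumerate the 4 (burglary, earthquake) configurations and weight by the priors:
  P(alarm) = 0.03·0.85·0.79 + 0.58·0.85·0.21 + 0.59·0.15·0.79 + 0.84·0.15·0.21
        = 0.020145 + 0.103530 + 0.069915 + 0.026460 = 0.220050
Keeping only the earthquake-present terms gives 0.129990, so
  P(earthquake | alarm) = 0.129990 / 0.220050 ≈ 0.5907

Now condition on the additional information:
Enumerate both values of earthquake and weight by the priors:
  P(alarm | ¬burglary) = 0.03×0.79 + 0.58×0.21
        = 0.023700 + 0.121800 = 0.145500
Configurations with earthquake contribute 0.121800, so
  P(earthquake | alarm, ¬burglary) = 0.121800 / 0.145500 ≈ 0.8371

P(earthquake | alarm) ≈ 0.5907; P(earthquake | alarm, ¬burglary) ≈ 0.8371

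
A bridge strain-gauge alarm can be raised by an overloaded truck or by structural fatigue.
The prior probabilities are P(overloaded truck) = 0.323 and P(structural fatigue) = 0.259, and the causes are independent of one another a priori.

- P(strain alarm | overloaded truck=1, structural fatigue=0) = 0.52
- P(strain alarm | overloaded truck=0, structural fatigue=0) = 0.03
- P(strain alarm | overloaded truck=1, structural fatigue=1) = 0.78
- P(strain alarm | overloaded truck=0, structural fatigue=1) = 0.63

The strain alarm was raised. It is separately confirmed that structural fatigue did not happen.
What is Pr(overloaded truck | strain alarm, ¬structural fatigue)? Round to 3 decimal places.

By total probability over both values of overloaded truck:
  P(strain alarm | ¬structural fatigue) = 0.03×0.677 + 0.52×0.323
        = 0.020310 + 0.167960 = 0.188270
The terms with overloaded truck present sum to 0.167960, so
  P(overloaded truck | strain alarm, ¬structural fatigue) = 0.167960 / 0.188270 ≈ 0.892

Pr(overloaded truck | strain alarm, ¬structural fatigue) ≈ 0.892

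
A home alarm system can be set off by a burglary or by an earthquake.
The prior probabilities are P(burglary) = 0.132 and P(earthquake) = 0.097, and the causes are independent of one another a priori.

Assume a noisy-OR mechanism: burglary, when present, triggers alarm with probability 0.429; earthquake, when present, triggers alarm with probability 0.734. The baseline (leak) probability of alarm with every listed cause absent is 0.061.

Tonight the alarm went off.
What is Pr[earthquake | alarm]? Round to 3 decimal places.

Under noisy-OR, P(alarm | causes) = 1 − (1−0.061)·∏(1−qᵢ) over the active causes.
Sum P(alarm|·) weighted by the priors over the 4 (burglary, earthquake) configurations:
  P(alarm) = 0.061×0.868×0.903 + 0.750226×0.868×0.097 + 0.463831×0.132×0.903 + 0.857379×0.132×0.097
        = 0.047812 + 0.063166 + 0.055287 + 0.010978 = 0.177243
Configurations with earthquake contribute 0.074144, so
  P(earthquake | alarm) = 0.074144 / 0.177243 ≈ 0.418

Pr[earthquake | alarm] ≈ 0.418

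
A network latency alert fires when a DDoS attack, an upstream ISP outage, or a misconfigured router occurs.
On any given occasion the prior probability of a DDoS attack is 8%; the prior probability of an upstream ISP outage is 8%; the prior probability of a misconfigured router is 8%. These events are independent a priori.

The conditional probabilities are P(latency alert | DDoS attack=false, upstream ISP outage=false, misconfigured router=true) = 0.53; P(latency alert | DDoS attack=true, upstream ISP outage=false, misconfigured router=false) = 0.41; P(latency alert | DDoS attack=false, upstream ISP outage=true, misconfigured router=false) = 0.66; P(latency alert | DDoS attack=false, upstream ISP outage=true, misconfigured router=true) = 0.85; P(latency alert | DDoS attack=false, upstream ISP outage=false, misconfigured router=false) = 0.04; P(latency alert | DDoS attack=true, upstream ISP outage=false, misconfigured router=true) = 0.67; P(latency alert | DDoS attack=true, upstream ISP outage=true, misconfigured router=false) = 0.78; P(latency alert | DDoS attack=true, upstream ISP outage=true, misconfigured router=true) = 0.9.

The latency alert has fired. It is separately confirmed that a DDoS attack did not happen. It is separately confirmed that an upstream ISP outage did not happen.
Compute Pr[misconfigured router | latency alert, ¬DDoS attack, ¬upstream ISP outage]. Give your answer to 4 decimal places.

Pr[misconfigured router | latency alert, ¬DDoS attack, ¬upstream ISP outage] ≈ 0.5354

For the numerator, keep only misconfigured router=true terms: 0.53·0.08 = 0.042400
The normalizing constant is 0.04·0.92 + 0.53·0.08 = 0.079200
Posterior = 0.042400 / 0.079200 ≈ 0.5354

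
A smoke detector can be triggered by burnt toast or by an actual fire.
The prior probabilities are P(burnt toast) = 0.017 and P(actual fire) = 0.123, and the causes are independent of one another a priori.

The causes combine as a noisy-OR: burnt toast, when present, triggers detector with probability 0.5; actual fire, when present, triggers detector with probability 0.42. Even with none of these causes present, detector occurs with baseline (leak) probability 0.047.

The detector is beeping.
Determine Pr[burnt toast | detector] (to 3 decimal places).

Under noisy-OR, P(detector | causes) = 1 − (1−0.047)·∏(1−qᵢ) over the active causes.
Weight on burnt toast=true, given the evidence: 0.007805 + 0.001513 = 0.009318
The normalizing constant is 0.047·0.983·0.877 + 0.44726·0.983·0.123 + 0.5235·0.017·0.877 + 0.72363·0.017·0.123 = 0.103914
P(burnt toast | detector) = 0.009318/0.103914 ≈ 0.090

Pr[burnt toast | detector] ≈ 0.090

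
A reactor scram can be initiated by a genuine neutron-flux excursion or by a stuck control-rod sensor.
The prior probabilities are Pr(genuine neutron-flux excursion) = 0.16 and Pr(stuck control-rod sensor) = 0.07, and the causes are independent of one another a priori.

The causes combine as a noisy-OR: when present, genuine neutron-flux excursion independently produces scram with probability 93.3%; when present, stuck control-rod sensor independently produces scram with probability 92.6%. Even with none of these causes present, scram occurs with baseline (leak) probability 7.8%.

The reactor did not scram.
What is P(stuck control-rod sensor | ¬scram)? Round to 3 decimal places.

P(stuck control-rod sensor | ¬scram) ≈ 0.006

Under noisy-OR, P(scram | causes) = 1 − (1−0.078)·∏(1−qᵢ) over the active causes.
P(¬scram) = 0.922·0.84·0.93 + 0.068228·0.84·0.07 + 0.061774·0.16·0.93 + 0.004571·0.16·0.07 = 0.720266 + 0.004012 + 0.009192 + 0.000051 = 0.733521
Of this, 0.004063 comes from 0.004012 + 0.000051 (the stuck control-rod sensor=true cases).
Hence the posterior is 0.004063/0.733521 ≈ 0.006.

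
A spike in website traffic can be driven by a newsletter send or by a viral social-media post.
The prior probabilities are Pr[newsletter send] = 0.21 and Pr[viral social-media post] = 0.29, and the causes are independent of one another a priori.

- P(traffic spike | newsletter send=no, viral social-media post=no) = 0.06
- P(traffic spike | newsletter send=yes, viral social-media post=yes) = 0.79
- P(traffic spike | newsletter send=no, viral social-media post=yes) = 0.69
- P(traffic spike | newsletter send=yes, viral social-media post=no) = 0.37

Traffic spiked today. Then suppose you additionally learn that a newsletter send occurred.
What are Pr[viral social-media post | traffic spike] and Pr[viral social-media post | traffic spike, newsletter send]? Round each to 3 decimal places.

Pr[viral social-media post | traffic spike] ≈ 0.699; Pr[viral social-media post | traffic spike, newsletter send] ≈ 0.466

For the numerator, keep only viral social-media post=true terms: 0.158079 + 0.048111 = 0.206190
The normalizing constant is 0.06×0.79×0.71 + 0.69×0.79×0.29 + 0.37×0.21×0.71 + 0.79×0.21×0.29 = 0.295011
P(viral social-media post | traffic spike) = 0.206190/0.295011 ≈ 0.699

With the extra evidence:
Weight on viral social-media post=true, given the evidence: 0.79*0.29 = 0.229100
Denominator P(traffic spike | newsletter send): 0.37*0.71 + 0.79*0.29 = 0.491800
Posterior = 0.229100 / 0.491800 ≈ 0.466
— newsletter send explains away the evidence for viral social-media post.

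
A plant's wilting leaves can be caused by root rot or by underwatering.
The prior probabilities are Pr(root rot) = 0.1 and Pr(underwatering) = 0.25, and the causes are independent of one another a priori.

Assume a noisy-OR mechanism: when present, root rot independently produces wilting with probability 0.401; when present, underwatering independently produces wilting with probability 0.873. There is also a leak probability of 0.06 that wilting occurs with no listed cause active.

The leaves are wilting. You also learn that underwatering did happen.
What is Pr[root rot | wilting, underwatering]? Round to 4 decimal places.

Under noisy-OR, P(wilting | causes) = 1 − (1−0.06)·∏(1−qᵢ) over the active causes.
By total probability over both values of root rot:
  P(wilting | underwatering) = 0.88062·0.9 + 0.928491·0.1
        = 0.792558 + 0.092849 = 0.885407
Configurations with root rot contribute 0.092849, so
  P(root rot | wilting, underwatering) = 0.092849 / 0.885407 ≈ 0.1049

Pr[root rot | wilting, underwatering] ≈ 0.1049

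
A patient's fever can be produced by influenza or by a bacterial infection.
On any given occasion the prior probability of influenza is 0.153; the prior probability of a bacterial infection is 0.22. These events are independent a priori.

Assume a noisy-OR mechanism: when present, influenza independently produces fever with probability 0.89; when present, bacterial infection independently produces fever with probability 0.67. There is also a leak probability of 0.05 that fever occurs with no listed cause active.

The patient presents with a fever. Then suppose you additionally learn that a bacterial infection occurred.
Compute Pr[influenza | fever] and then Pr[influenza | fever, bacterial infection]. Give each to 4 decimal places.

Pr[influenza | fever] ≈ 0.4641; Pr[influenza | fever, bacterial infection] ≈ 0.2026

Under noisy-OR, P(fever | causes) = 1 − (1−0.05)·∏(1−qᵢ) over the active causes.
P(fever) = 0.05*0.847*0.78 + 0.6865*0.847*0.22 + 0.8955*0.153*0.78 + 0.965515*0.153*0.22 = 0.033033 + 0.127922 + 0.106869 + 0.032499 = 0.300323
Restricting to configurations with influenza present: 0.106869 + 0.032499 = 0.139368.
So P(influenza | fever) = 0.139368/0.300323 ≈ 0.4641.

With the extra evidence:
P(fever | bacterial infection) = 0.6865*0.847 + 0.965515*0.153 = 0.581465 + 0.147724 = 0.729189
Restricting to configurations with influenza present: 0.965515*0.153 = 0.147724.
So P(influenza | fever, bacterial infection) = 0.147724/0.729189 ≈ 0.2026.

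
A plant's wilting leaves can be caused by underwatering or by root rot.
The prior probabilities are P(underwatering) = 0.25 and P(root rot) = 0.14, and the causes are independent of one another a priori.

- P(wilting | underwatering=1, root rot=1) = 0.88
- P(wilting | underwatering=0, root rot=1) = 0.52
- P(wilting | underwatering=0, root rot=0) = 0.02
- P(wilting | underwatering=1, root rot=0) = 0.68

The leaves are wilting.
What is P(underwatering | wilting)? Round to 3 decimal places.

P(underwatering | wilting) ≈ 0.724

By total probability over the 4 (underwatering, root rot) configurations:
  P(wilting) = 0.02*0.75*0.86 + 0.52*0.75*0.14 + 0.68*0.25*0.86 + 0.88*0.25*0.14
        = 0.012900 + 0.054600 + 0.146200 + 0.030800 = 0.244500
Configurations with underwatering contribute 0.177000, so
  P(underwatering | wilting) = 0.177000 / 0.244500 ≈ 0.724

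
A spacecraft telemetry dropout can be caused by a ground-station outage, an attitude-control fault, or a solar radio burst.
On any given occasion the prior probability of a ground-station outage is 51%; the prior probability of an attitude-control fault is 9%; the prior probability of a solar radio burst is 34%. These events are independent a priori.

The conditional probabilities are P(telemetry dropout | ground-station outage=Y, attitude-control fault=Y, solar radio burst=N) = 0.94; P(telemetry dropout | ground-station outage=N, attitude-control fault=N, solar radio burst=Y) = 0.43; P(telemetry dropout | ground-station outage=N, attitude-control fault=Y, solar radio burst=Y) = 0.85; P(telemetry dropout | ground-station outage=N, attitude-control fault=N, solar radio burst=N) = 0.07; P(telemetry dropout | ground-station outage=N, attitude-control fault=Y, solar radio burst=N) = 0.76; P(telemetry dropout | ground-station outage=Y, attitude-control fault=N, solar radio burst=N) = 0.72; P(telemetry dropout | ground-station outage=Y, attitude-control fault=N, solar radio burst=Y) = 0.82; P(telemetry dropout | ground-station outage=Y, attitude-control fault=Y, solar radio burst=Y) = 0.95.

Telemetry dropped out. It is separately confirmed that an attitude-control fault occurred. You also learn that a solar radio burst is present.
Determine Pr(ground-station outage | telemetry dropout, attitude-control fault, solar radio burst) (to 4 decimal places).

Pr(ground-station outage | telemetry dropout, attitude-control fault, solar radio burst) ≈ 0.5377

P(telemetry dropout | attitude-control fault, solar radio burst) = 0.85·0.49 + 0.95·0.51 = 0.416500 + 0.484500 = 0.901000
Restricting to configurations with ground-station outage present: 0.95·0.51 = 0.484500.
Hence the posterior is 0.484500/0.901000 ≈ 0.5377.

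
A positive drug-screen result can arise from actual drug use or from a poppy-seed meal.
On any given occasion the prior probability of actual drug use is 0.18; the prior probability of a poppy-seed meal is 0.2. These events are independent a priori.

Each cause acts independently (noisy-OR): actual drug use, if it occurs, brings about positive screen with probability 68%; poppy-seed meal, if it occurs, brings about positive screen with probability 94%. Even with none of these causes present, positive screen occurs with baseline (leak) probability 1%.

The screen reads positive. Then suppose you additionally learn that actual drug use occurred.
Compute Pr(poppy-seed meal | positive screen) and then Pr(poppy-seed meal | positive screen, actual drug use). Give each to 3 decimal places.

Pr(poppy-seed meal | positive screen) ≈ 0.644; Pr(poppy-seed meal | positive screen, actual drug use) ≈ 0.264

Under noisy-OR, P(positive screen | causes) = 1 − (1−0.01)·∏(1−qᵢ) over the active causes.
Weight on poppy-seed meal=true, given the evidence: 0.154258 + 0.035316 = 0.189574
Denominator P(positive screen): 0.01*0.82*0.8 + 0.9406*0.82*0.2 + 0.6832*0.18*0.8 + 0.980992*0.18*0.2 = 0.294515
P(poppy-seed meal | positive screen) = 0.189574/0.294515 ≈ 0.644

Now condition on the additional information:
Weight on poppy-seed meal=true, given the evidence: 0.980992×0.2 = 0.196198
Normalizer over all consistent configurations: 0.6832×0.8 + 0.980992×0.2 = 0.742758
Posterior = 0.196198 / 0.742758 ≈ 0.264
— actual drug use explains away the evidence for poppy-seed meal.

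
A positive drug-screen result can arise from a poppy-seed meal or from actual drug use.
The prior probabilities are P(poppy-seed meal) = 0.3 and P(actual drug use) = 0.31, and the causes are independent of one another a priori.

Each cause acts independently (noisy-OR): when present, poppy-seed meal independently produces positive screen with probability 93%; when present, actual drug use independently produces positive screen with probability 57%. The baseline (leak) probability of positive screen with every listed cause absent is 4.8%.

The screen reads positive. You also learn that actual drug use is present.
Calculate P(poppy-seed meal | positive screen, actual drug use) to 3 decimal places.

Under noisy-OR, P(positive screen | causes) = 1 − (1−0.048)·∏(1−qᵢ) over the active causes.
For the numerator, keep only poppy-seed meal=true terms: 0.971345×0.3 = 0.291403
Denominator P(positive screen | actual drug use): 0.59064×0.7 + 0.971345×0.3 = 0.704851
P(poppy-seed meal | positive screen, actual drug use) = 0.291403/0.704851 ≈ 0.413

P(poppy-seed meal | positive screen, actual drug use) ≈ 0.413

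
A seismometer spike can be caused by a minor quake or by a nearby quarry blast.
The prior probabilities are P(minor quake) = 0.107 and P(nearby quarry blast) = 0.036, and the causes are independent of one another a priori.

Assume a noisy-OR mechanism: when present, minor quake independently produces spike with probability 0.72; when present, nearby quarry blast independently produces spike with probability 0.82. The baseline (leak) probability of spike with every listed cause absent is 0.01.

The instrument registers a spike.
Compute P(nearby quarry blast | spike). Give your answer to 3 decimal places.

Under noisy-OR, P(spike | causes) = 1 − (1−0.01)·∏(1−qᵢ) over the active causes.
Numerator (weight on configurations with nearby quarry blast): 0.026419 + 0.003660 = 0.030079
Denominator P(spike): 0.01*0.893*0.964 + 0.8218*0.893*0.036 + 0.7228*0.107*0.964 + 0.950104*0.107*0.036 = 0.113243
Posterior = 0.030079 / 0.113243 ≈ 0.266

P(nearby quarry blast | spike) ≈ 0.266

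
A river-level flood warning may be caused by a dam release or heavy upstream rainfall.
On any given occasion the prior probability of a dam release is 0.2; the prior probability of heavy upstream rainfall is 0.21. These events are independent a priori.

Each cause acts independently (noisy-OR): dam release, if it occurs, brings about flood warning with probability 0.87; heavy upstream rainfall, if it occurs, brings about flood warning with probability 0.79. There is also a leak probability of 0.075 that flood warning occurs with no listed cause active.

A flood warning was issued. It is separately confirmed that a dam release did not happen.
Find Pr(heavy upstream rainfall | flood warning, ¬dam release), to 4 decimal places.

Under noisy-OR, P(flood warning | causes) = 1 − (1−0.075)·∏(1−qᵢ) over the active causes.
Enumerate both values of heavy upstream rainfall and weight by the priors:
  P(flood warning | ¬dam release) = 0.075*0.79 + 0.80575*0.21
        = 0.059250 + 0.169207 = 0.228457
Keeping only the heavy upstream rainfall-present terms gives 0.169207, so
  P(heavy upstream rainfall | flood warning, ¬dam release) = 0.169207 / 0.228457 ≈ 0.7407

Pr(heavy upstream rainfall | flood warning, ¬dam release) ≈ 0.7407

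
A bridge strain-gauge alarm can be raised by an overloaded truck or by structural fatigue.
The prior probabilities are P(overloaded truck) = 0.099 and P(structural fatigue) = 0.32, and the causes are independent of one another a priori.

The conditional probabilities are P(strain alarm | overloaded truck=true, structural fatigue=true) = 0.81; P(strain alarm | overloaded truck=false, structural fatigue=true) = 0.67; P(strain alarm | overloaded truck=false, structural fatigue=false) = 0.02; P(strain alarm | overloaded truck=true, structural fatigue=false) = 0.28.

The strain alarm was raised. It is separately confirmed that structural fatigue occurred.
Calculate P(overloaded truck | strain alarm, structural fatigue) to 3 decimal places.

P(overloaded truck | strain alarm, structural fatigue) ≈ 0.117

Enumerate both values of overloaded truck and weight by the priors:
  P(strain alarm | structural fatigue) = 0.67*0.901 + 0.81*0.099
        = 0.603670 + 0.080190 = 0.683860
Configurations with overloaded truck contribute 0.080190, so
  P(overloaded truck | strain alarm, structural fatigue) = 0.080190 / 0.683860 ≈ 0.117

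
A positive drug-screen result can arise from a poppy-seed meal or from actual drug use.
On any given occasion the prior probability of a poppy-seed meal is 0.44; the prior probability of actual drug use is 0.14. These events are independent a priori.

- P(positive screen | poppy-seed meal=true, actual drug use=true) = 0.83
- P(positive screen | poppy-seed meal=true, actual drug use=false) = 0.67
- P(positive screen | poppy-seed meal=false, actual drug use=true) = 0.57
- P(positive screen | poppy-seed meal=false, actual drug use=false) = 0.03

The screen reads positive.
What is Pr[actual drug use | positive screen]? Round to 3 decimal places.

Pr[actual drug use | positive screen] ≈ 0.263

P(positive screen) = 0.03×0.56×0.86 + 0.57×0.56×0.14 + 0.67×0.44×0.86 + 0.83×0.44×0.14 = 0.014448 + 0.044688 + 0.253528 + 0.051128 = 0.363792
The actual drug use-present share is 0.044688 + 0.051128 = 0.095816.
P(actual drug use | positive screen) = 0.095816 / 0.363792 ≈ 0.263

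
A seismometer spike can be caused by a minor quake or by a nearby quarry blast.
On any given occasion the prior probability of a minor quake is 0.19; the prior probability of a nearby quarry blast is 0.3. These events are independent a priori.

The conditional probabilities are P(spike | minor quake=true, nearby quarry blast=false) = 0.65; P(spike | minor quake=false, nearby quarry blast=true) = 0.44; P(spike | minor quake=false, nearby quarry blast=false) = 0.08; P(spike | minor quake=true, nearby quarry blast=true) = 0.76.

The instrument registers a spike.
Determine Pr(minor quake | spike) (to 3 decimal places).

Pr(minor quake | spike) ≈ 0.460

P(spike) = 0.08*0.81*0.7 + 0.44*0.81*0.3 + 0.65*0.19*0.7 + 0.76*0.19*0.3 = 0.045360 + 0.106920 + 0.086450 + 0.043320 = 0.282050
The minor quake-present share is 0.086450 + 0.043320 = 0.129770.
So P(minor quake | spike) = 0.129770/0.282050 ≈ 0.460.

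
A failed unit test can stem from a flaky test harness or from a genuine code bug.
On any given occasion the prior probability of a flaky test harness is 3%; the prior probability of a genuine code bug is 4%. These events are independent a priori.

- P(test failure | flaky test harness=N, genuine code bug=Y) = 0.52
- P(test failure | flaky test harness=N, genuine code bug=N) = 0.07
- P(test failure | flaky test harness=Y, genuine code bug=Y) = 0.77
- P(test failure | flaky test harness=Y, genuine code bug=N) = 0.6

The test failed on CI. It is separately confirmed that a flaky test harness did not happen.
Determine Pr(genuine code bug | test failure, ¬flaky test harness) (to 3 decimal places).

Pr(genuine code bug | test failure, ¬flaky test harness) ≈ 0.236

Numerator (weight on configurations with genuine code bug): 0.52×0.04 = 0.020800
Denominator P(test failure | ¬flaky test harness): 0.07×0.96 + 0.52×0.04 = 0.088000
Posterior = 0.020800 / 0.088000 ≈ 0.236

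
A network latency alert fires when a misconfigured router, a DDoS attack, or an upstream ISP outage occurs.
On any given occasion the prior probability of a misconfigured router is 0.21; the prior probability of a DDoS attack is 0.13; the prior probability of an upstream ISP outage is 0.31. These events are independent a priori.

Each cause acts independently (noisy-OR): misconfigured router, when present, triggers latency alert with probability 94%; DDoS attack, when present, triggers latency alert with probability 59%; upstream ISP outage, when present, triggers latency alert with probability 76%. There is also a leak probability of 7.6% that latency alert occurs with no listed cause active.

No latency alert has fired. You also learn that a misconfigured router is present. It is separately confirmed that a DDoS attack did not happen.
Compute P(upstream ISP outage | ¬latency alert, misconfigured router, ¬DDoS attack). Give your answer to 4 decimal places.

Under noisy-OR, P(latency alert | causes) = 1 − (1−0.076)·∏(1−qᵢ) over the active causes.
Weight on upstream ISP outage=true, given the evidence: 0.013306*0.31 = 0.004125
Normalizer over all consistent configurations: 0.05544*0.69 + 0.013306*0.31 = 0.042379
Posterior = 0.004125 / 0.042379 ≈ 0.0973

P(upstream ISP outage | ¬latency alert, misconfigured router, ¬DDoS attack) ≈ 0.0973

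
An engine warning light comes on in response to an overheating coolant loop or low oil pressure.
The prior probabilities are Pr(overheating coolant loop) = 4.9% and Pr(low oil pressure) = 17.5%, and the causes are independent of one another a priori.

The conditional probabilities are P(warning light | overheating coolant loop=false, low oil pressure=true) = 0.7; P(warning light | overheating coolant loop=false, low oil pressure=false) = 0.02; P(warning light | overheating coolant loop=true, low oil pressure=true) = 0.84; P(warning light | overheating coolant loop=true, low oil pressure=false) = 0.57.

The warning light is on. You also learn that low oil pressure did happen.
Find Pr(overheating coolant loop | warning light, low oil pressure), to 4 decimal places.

Pr(overheating coolant loop | warning light, low oil pressure) ≈ 0.0582

Weight on overheating coolant loop=true, given the evidence: 0.84×0.049 = 0.041160
Denominator P(warning light | low oil pressure): 0.7×0.951 + 0.84×0.049 = 0.706860
P(overheating coolant loop | warning light, low oil pressure) = 0.041160/0.706860 ≈ 0.0582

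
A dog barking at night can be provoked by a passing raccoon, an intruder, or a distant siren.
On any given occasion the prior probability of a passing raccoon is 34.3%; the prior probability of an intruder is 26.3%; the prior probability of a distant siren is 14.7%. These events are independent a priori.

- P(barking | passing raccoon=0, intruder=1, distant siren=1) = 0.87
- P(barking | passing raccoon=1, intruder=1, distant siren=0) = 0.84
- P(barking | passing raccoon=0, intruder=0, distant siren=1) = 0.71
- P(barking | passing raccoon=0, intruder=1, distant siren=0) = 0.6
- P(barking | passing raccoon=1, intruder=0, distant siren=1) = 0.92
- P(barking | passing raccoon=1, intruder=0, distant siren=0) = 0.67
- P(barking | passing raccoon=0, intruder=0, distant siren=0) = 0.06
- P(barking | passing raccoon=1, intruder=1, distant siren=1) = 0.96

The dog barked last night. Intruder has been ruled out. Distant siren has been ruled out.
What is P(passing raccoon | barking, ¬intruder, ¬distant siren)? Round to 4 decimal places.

P(barking | ¬intruder, ¬distant siren) = 0.06×0.657 + 0.67×0.343 = 0.039420 + 0.229810 = 0.269230
Restricting to configurations with passing raccoon present: 0.67×0.343 = 0.229810.
P(passing raccoon | barking, ¬intruder, ¬distant siren) = 0.229810 / 0.269230 ≈ 0.8536

P(passing raccoon | barking, ¬intruder, ¬distant siren) ≈ 0.8536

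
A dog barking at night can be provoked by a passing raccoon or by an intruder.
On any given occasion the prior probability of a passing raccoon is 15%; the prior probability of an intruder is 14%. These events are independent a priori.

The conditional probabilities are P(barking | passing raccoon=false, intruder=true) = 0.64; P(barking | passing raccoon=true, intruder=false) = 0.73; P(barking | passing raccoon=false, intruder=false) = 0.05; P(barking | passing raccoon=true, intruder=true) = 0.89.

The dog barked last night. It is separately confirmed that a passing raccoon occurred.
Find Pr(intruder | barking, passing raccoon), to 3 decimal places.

Enumerate both values of intruder and weight by the priors:
  P(barking | passing raccoon) = 0.73*0.86 + 0.89*0.14
        = 0.627800 + 0.124600 = 0.752400
Configurations with intruder contribute 0.124600, so
  P(intruder | barking, passing raccoon) = 0.124600 / 0.752400 ≈ 0.166

Pr(intruder | barking, passing raccoon) ≈ 0.166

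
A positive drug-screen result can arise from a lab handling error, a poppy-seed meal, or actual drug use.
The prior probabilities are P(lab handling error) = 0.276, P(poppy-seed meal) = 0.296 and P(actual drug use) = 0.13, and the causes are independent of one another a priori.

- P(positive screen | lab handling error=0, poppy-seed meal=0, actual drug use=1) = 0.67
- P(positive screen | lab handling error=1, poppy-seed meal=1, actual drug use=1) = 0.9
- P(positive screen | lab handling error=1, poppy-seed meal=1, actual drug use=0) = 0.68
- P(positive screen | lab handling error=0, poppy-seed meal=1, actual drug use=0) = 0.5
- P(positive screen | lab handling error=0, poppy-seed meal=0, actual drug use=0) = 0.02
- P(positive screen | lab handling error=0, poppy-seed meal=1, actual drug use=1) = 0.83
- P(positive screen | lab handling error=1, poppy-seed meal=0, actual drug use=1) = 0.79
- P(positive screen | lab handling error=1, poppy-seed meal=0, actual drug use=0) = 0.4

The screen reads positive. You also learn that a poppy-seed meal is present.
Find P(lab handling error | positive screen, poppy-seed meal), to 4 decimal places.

P(lab handling error | positive screen, poppy-seed meal) ≈ 0.3323

P(positive screen | poppy-seed meal) = 0.5×0.724×0.87 + 0.83×0.724×0.13 + 0.68×0.276×0.87 + 0.9×0.276×0.13 = 0.314940 + 0.078120 + 0.163282 + 0.032292 = 0.588634
Restricting to configurations with lab handling error present: 0.163282 + 0.032292 = 0.195574.
P(lab handling error | positive screen, poppy-seed meal) = 0.195574 / 0.588634 ≈ 0.3323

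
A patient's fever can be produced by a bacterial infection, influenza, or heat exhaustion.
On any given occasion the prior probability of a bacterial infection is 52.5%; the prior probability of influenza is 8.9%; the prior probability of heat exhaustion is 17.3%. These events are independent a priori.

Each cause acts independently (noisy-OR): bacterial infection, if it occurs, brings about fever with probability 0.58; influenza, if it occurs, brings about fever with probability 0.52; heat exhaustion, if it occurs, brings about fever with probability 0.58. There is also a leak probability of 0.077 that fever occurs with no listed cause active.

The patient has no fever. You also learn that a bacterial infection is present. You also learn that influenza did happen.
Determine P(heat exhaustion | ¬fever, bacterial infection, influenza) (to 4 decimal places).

Under noisy-OR, P(fever | causes) = 1 − (1−0.077)·∏(1−qᵢ) over the active causes.
Weight on heat exhaustion=true, given the evidence: 0.078152*0.173 = 0.013520
Denominator P(¬fever | bacterial infection, influenza): 0.186077*0.827 + 0.078152*0.173 = 0.167406
Posterior = 0.013520 / 0.167406 ≈ 0.0808

P(heat exhaustion | ¬fever, bacterial infection, influenza) ≈ 0.0808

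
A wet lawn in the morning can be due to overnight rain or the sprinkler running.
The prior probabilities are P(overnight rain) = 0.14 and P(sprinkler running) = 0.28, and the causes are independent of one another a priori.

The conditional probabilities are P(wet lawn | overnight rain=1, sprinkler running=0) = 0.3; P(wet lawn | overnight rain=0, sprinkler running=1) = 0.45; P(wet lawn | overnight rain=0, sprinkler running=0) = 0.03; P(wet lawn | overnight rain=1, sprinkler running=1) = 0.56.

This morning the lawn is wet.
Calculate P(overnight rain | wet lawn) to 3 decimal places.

P(overnight rain | wet lawn) ≈ 0.291

Numerator (weight on configurations with overnight rain): 0.030240 + 0.021952 = 0.052192
The normalizing constant is 0.03·0.86·0.72 + 0.45·0.86·0.28 + 0.3·0.14·0.72 + 0.56·0.14·0.28 = 0.179128
Posterior = 0.052192 / 0.179128 ≈ 0.291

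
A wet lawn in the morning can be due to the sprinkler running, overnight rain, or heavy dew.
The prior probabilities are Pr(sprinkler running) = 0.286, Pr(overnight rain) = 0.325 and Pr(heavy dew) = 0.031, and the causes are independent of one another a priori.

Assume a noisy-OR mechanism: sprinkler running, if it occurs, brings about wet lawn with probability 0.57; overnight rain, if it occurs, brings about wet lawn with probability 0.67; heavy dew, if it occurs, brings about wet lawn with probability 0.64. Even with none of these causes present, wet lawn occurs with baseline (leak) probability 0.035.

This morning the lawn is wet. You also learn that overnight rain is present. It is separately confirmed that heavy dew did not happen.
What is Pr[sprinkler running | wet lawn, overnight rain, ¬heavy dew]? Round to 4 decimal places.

Under noisy-OR, P(wet lawn | causes) = 1 − (1−0.035)·∏(1−qᵢ) over the active causes.
By total probability over both values of sprinkler running:
  P(wet lawn | overnight rain, ¬heavy dew) = 0.68155·0.714 + 0.863066·0.286
        = 0.486627 + 0.246837 = 0.733464
Keeping only the sprinkler running-present terms gives 0.246837, so
  P(sprinkler running | wet lawn, overnight rain, ¬heavy dew) = 0.246837 / 0.733464 ≈ 0.3365

Pr[sprinkler running | wet lawn, overnight rain, ¬heavy dew] ≈ 0.3365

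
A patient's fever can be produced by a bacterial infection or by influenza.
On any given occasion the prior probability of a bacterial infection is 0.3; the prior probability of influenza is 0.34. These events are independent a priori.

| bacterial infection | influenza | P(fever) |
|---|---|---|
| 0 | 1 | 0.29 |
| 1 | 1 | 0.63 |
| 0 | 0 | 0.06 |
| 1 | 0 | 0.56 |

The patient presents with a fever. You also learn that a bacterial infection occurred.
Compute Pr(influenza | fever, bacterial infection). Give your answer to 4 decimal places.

By total probability over both values of influenza:
  P(fever | bacterial infection) = 0.56·0.66 + 0.63·0.34
        = 0.369600 + 0.214200 = 0.583800
Configurations with influenza contribute 0.214200, so
  P(influenza | fever, bacterial infection) = 0.214200 / 0.583800 ≈ 0.3669

Pr(influenza | fever, bacterial infection) ≈ 0.3669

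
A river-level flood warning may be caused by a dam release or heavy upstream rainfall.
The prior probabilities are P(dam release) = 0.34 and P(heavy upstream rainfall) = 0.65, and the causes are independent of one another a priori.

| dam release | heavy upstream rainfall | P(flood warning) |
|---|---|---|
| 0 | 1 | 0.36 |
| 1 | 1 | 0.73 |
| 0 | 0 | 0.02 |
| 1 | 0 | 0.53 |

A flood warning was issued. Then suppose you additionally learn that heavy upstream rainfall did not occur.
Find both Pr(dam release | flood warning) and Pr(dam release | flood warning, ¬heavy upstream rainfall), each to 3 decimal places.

Pr(dam release | flood warning) ≈ 0.585; Pr(dam release | flood warning, ¬heavy upstream rainfall) ≈ 0.932

By total probability over the 4 (dam release, heavy upstream rainfall) configurations:
  P(flood warning) = 0.02·0.66·0.35 + 0.36·0.66·0.65 + 0.53·0.34·0.35 + 0.73·0.34·0.65
        = 0.004620 + 0.154440 + 0.063070 + 0.161330 = 0.383460
Configurations with dam release contribute 0.224400, so
  P(dam release | flood warning) = 0.224400 / 0.383460 ≈ 0.585

Now condition on the additional information:
P(flood warning | ¬heavy upstream rainfall) = 0.02*0.66 + 0.53*0.34 = 0.013200 + 0.180200 = 0.193400
Restricting to configurations with dam release present: 0.53*0.34 = 0.180200.
P(dam release | flood warning, ¬heavy upstream rainfall) = 0.180200 / 0.193400 ≈ 0.932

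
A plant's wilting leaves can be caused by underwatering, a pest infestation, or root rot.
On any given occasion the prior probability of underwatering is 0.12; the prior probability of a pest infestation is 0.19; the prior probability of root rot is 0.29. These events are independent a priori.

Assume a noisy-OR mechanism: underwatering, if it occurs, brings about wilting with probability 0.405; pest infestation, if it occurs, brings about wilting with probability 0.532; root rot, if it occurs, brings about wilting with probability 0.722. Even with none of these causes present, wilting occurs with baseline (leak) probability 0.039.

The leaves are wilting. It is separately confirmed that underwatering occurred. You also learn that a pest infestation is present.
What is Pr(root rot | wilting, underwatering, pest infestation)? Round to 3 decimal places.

Under noisy-OR, P(wilting | causes) = 1 − (1−0.039)·∏(1−qᵢ) over the active causes.
Sum P(wilting|·) weighted by the priors over both values of root rot:
  P(wilting | underwatering, pest infestation) = 0.7324×0.71 + 0.925607×0.29
        = 0.520004 + 0.268426 = 0.788430
Configurations with root rot contribute 0.268426, so
  P(root rot | wilting, underwatering, pest infestation) = 0.268426 / 0.788430 ≈ 0.340

Pr(root rot | wilting, underwatering, pest infestation) ≈ 0.340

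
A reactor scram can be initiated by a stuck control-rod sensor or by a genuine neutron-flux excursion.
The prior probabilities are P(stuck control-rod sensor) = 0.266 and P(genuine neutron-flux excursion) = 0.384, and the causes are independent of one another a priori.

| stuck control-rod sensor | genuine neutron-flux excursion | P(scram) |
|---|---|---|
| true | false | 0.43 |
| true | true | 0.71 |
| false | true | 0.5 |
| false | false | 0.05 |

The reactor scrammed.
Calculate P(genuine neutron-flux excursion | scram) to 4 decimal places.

Sum P(scram|·) weighted by the priors over the 4 (stuck control-rod sensor, genuine neutron-flux excursion) configurations:
  P(scram) = 0.05*0.734*0.616 + 0.5*0.734*0.384 + 0.43*0.266*0.616 + 0.71*0.266*0.384
        = 0.022607 + 0.140928 + 0.070458 + 0.072522 = 0.306515
Configurations with genuine neutron-flux excursion contribute 0.213450, so
  P(genuine neutron-flux excursion | scram) = 0.213450 / 0.306515 ≈ 0.6964

P(genuine neutron-flux excursion | scram) ≈ 0.6964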